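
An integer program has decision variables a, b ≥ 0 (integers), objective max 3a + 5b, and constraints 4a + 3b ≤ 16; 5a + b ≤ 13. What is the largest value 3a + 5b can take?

Relaxing integrality, the LP optimum is 26.67 at (a,b) = (0, 5.33), which is not an integer point.
(a,b)=(0,5): 4·0+3·5=15≤16, 5·0+1·5=5≤13, objective 25.
(a,b)=(1,4): 4·1+3·4=16≤16, 5·1+1·4=9≤13, objective 23.
(a,b)=(0,4): 4·0+3·4=12≤16, 5·0+1·4=4≤13, objective 20.
Maximum is 25 at (a,b)=(0,5).

25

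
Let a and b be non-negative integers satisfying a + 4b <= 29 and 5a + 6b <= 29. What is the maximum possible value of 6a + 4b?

30

Relaxing integrality, the LP optimum is 34.80 at (a,b) = (5.8, 0), which is not an integer point.
(a,b)=(5,0): 1·5+4·0=5≤29, 5·5+6·0=25≤29, objective 30.
(a,b)=(4,1): 1·4+4·1=8≤29, 5·4+6·1=26≤29, objective 28.
(a,b)=(4,0): 1·4+4·0=4≤29, 5·4+6·0=20≤29, objective 24.
The best lattice point is (5,0), giving 30.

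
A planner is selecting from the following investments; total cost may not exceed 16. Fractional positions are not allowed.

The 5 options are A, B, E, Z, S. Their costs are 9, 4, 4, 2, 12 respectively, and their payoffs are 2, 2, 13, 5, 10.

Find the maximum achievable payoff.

23

Allowing fractional choices, the relaxed optimum would be about 26.3, but investments are indivisible.
E + S: cost 4 + 12 = 16 ≤ 16, payoff 13 + 10 = 23.
A + E + Z: cost 9 + 4 + 2 = 15 ≤ 16, payoff 2 + 13 + 5 = 20.
B + E + Z: cost 4 + 4 + 2 = 10 ≤ 16, payoff 2 + 13 + 5 = 20.
Best is E and S with total payoff 23.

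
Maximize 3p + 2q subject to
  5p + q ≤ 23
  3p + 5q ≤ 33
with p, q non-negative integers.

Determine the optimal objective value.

(p,q)=(4,3): 5·4+1·3=23≤23, 3·4+5·3=27≤33, objective 18.
(p,q)=(3,4): 5·3+1·4=19≤23, 3·3+5·4=29≤33, objective 17.
(p,q)=(4,2): 5·4+1·2=22≤23, 3·4+5·2=22≤33, objective 16.
No feasible integer point exceeds 18.

18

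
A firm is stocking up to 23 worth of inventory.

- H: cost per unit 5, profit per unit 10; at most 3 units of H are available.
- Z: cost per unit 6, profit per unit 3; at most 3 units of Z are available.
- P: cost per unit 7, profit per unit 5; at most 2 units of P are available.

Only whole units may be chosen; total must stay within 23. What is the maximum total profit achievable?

35

This is a bounded integer knapsack.
3×H and 1×Z: cost 21 ≤ 23, profit 3·10 + 1·3 = 33.
3×H and 1×P: cost 22 ≤ 23, profit 3·10 + 1·5 = 35.
Best is 35.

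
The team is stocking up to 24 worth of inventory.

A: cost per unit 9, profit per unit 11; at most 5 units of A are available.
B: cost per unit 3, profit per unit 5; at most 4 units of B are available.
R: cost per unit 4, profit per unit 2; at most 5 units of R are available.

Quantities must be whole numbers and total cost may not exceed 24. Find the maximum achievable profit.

32

B has the best ratio (5/3); taking only B gives at most 4×5 = 20 (stopped by the supply cap of 4).
Mixing does better — 2×A and 2×B: cost 24 ≤ 24, profit 2·11 + 2·5 = 32.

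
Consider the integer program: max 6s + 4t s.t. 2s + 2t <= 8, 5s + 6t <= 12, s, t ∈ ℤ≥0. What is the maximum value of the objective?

12

(s,t)=(2,0): 2·2+2·0=4≤8, 5·2+6·0=10≤12, objective 12.
(s,t)=(1,1): 2·1+2·1=4≤8, 5·1+6·1=11≤12, objective 10.
(s,t)=(1,0): 2·1+2·0=2≤8, 5·1+6·0=5≤12, objective 6.
The best lattice point is (2,0), giving 12.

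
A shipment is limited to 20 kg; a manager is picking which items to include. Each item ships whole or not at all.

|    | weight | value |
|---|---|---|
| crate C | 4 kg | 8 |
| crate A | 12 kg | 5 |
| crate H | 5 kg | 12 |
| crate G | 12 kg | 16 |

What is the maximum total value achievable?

28

crate H + crate G: weight 5 + 12 = 17 ≤ 20, value 12 + 16 = 28.
crate C + crate G: weight 4 + 12 = 16 ≤ 20, value 8 + 16 = 24.
Best is crate H and crate G with total value 28.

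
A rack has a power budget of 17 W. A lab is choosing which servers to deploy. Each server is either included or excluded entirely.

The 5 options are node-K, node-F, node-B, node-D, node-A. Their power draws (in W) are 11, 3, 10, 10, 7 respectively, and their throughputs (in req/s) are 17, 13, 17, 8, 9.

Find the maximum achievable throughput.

Allowing fractional choices, the relaxed optimum would be about 36.2, but servers are indivisible.
node-F + node-B: power draw 3 + 10 = 13 ≤ 17, throughput 13 + 17 = 30.
node-K + node-F: power draw 11 + 3 = 14 ≤ 17, throughput 17 + 13 = 30.
The maximum throughput is 30; one optimal choice is node-F and node-B.

30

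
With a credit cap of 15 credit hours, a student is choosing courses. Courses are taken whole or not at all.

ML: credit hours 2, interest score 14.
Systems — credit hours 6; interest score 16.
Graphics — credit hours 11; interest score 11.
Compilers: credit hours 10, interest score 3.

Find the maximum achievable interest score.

30

This is an integer program with binary decision variables.
Allowing fractional choices, the relaxed optimum would be about 37.0, but courses are indivisible.
ML + Graphics: credit hours 2 + 11 = 13 ≤ 15, interest score 14 + 11 = 25.
ML + Systems: credit hours 2 + 6 = 8 ≤ 15, interest score 14 + 16 = 30.
Best is ML and Systems with total interest score 30.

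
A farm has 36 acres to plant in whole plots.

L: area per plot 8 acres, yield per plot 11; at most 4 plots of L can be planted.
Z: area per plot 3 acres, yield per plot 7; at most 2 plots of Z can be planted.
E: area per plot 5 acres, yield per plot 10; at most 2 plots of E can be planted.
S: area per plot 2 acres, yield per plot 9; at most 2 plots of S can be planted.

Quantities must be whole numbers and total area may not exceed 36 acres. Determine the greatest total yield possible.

74

Take 2×L, 2×Z, 2×E, and 2×S: area 36 ≤ 36, yield 2·11 + 2·7 + 2·10 + 2·9 = 74.
S has the best ratio (9/2) and is taken to its limit of 2; remaining capacity is filled optimally with the others.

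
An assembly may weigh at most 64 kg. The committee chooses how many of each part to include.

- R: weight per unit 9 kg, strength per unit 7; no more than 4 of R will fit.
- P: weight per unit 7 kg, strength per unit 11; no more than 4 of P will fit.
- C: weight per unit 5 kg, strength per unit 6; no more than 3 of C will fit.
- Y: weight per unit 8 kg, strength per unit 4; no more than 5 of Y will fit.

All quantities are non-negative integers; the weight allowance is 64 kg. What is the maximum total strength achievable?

This is a bounded integer knapsack.
2×R, 4×P, 2×C, and 1×Y: weight 64 ≤ 64, strength 2·7 + 4·11 + 2·6 + 1·4 = 74.
2×R, 4×P, and 3×C: weight 61 ≤ 64, strength 2·7 + 4·11 + 3·6 = 76.
Best is 76.

76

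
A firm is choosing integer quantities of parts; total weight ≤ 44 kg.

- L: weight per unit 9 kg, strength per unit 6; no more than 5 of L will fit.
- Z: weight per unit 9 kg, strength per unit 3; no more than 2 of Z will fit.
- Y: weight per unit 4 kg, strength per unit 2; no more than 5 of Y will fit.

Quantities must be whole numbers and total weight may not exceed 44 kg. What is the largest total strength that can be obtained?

28

This is a bounded integer knapsack.
3×L and 4×Y: weight 43 ≤ 44, strength 3·6 + 4·2 = 26.
4×L and 2×Y: weight 44 ≤ 44, strength 4·6 + 2·2 = 28.
Best is 28.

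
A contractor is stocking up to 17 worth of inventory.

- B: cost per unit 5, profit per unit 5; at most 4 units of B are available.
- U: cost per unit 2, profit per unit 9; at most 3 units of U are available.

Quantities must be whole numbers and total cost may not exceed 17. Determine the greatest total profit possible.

37

U has the best ratio (9/2); taking only U gives at most 3×9 = 27 (stopped by the supply cap of 3).
Mixing does better — 2×B and 3×U: cost 16 ≤ 17, profit 2·5 + 3·9 = 37.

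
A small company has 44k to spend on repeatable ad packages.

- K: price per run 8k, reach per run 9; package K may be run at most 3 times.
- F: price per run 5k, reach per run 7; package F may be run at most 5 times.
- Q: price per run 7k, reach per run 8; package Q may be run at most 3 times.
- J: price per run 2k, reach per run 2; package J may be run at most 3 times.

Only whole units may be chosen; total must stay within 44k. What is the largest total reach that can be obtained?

This is a bounded integer knapsack.
5×F, 2×Q, and 2×J: price 43 ≤ 44, reach 5·7 + 2·8 + 2·2 = 55.
1×K, 5×F, 1×Q, and 2×J: price 44 ≤ 44, reach 1·9 + 5·7 + 1·8 + 2·2 = 56.
Best is 56.

56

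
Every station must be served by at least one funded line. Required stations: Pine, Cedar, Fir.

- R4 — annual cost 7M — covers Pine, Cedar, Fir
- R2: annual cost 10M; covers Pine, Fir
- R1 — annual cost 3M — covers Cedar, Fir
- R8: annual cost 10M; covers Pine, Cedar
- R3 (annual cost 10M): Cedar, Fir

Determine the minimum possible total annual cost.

7

This is an integer covering problem.
The greedy cost-per-new-station heuristic would pick R1 and R4 for 10, but a cheaper cover exists.
R4 alone covers Pine, Cedar, Fir — every station.
Total annual cost: 7.
No cover costs less than 7.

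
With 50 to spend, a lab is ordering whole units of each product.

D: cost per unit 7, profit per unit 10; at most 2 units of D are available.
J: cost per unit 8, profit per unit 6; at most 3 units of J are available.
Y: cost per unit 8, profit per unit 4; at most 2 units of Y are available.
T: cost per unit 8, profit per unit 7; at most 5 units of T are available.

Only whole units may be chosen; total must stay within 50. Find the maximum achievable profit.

48

D has the best ratio (10/7); taking only D gives at most 2×10 = 20 (stopped by the supply cap of 2).
Mixing does better — 2×D and 4×T: cost 46 ≤ 50, profit 2·10 + 4·7 = 48.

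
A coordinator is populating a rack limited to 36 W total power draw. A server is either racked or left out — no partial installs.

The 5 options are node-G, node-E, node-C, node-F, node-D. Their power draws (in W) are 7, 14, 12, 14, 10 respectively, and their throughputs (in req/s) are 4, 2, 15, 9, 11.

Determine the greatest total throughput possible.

35

node-C + node-F + node-D: power draw 12 + 14 + 10 = 36 ≤ 36, throughput 15 + 9 + 11 = 35.
node-G + node-C + node-D: power draw 7 + 12 + 10 = 29 ≤ 36, throughput 4 + 15 + 11 = 30.
Best is node-C, node-F, and node-D with total throughput 35.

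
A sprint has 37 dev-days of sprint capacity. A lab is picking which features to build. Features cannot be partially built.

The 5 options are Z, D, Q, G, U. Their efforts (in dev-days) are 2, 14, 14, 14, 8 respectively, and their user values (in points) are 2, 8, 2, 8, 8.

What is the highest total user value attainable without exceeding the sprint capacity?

24

Allowing fractional choices, the relaxed optimum would be about 25.4, but features are indivisible.
D + G + U: effort 14 + 14 + 8 = 36 ≤ 37, user value 8 + 8 + 8 = 24.
Z + G + U: effort 2 + 14 + 8 = 24 ≤ 37, user value 2 + 8 + 8 = 18.
Z + D + U: effort 2 + 14 + 8 = 24 ≤ 37, user value 2 + 8 + 8 = 18.
Best is D, G, and U with total user value 24.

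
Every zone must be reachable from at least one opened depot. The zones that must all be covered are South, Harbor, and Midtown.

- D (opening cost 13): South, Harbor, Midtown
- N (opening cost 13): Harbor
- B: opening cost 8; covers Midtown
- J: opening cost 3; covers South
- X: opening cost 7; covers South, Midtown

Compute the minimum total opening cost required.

This is a weighted set-cover instance.
The greedy cost-per-new-zone heuristic would pick J and D for 16, but a cheaper cover exists.
D alone covers South, Harbor, Midtown — every zone.
Total opening cost: 13.
No cover costs less than 13.

13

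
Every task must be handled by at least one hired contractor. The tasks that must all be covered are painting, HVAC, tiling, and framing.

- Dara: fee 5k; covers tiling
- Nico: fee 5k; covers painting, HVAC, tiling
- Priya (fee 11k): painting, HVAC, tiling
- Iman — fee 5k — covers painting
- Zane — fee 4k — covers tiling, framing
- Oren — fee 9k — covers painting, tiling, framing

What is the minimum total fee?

9

This is an integer covering problem.
Choose Nico and Zane: together they cover painting, HVAC, tiling, framing — every task.
Total fee: 5 + 4 = 9.
No cover costs less than 9.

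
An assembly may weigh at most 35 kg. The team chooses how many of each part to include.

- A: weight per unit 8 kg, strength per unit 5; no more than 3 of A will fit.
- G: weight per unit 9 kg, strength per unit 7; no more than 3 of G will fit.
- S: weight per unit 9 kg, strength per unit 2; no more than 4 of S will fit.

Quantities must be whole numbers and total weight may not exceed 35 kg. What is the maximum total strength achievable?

This is a bounded integer knapsack.
2×A and 2×G: weight 34 ≤ 35, strength 2·5 + 2·7 = 24.
1×A and 3×G: weight 35 ≤ 35, strength 1·5 + 3·7 = 26.
Best is 26.

26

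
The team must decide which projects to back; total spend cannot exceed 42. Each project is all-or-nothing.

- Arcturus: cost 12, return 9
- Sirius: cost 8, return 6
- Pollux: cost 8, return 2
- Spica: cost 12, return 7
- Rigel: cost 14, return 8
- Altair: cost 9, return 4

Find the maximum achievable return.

Take Arcturus, Sirius, Spica, and Altair: cost 12 + 8 + 12 + 9 = 41 ≤ 42, return 9 + 6 + 7 + 4 = 26.
No other feasible combination does better.

26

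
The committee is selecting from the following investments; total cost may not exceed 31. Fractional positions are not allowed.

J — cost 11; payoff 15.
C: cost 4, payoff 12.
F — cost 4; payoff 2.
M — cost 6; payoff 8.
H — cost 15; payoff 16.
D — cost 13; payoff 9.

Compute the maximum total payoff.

This is a 0-1 knapsack instance.
J + C + F + M: cost 11 + 4 + 4 + 6 = 25 ≤ 31, payoff 15 + 12 + 2 + 8 = 37.
C + F + M + H: cost 4 + 4 + 6 + 15 = 29 ≤ 31, payoff 12 + 2 + 8 + 16 = 38.
J + C + H: cost 11 + 4 + 15 = 30 ≤ 31, payoff 15 + 12 + 16 = 43.
Best is J, C, and H with total payoff 43.

43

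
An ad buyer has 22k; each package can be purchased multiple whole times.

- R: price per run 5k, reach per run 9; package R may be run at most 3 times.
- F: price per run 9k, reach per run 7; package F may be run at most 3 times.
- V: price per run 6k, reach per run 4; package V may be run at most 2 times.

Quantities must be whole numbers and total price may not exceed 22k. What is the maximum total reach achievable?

31

This is a bounded integer knapsack.
R has the best ratio (9/5); taking only R gives at most 3×9 = 27 (stopped by the supply cap of 3).
Mixing does better — 3×R and 1×V: price 21 ≤ 22, reach 3·9 + 1·4 = 31.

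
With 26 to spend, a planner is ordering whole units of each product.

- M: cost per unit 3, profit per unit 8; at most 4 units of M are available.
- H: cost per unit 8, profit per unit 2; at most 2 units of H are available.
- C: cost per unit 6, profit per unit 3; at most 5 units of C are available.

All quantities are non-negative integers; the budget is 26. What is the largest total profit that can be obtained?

4×M, 1×H, and 1×C: cost 26 ≤ 26, profit 4·8 + 1·2 + 1·3 = 37.
4×M and 2×C: cost 24 ≤ 26, profit 4·8 + 2·3 = 38.
Best is 38.

38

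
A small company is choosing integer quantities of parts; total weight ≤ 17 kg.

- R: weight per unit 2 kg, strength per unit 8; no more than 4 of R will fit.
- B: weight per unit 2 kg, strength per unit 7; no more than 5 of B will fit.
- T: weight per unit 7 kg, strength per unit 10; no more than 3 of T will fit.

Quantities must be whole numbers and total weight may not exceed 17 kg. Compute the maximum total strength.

60

Take 4×R and 4×B: weight 16 ≤ 17, strength 4·8 + 4·7 = 60.
R has the best ratio (8/2) and is taken to its limit of 4; remaining capacity is filled optimally with the others.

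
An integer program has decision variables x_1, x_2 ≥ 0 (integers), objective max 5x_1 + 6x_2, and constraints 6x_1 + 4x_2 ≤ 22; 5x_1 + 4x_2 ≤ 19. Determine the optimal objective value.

Relaxing integrality, the LP optimum is 28.50 at (x_1,x_2) = (0, 4.75), which is not an integer point.
(x_1,x_2)=(0,4): 6·0+4·4=16≤22, 5·0+4·4=16≤19, objective 24.
(x_1,x_2)=(1,3): 6·1+4·3=18≤22, 5·1+4·3=17≤19, objective 23.
(x_1,x_2)=(0,3): 6·0+4·3=12≤22, 5·0+4·3=12≤19, objective 18.
Maximum is 24 at (x_1,x_2)=(0,4).

24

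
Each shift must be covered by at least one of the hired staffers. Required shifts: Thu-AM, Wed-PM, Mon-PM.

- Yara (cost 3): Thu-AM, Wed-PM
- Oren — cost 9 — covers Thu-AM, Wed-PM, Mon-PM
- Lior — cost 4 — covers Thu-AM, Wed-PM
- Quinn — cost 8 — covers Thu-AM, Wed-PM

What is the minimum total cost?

The greedy cost-per-new-shift heuristic would pick Yara and Oren for 12, but a cheaper cover exists.
Oren alone covers Thu-AM, Wed-PM, Mon-PM — every shift.
Total cost: 9.
No cover costs less than 9.

9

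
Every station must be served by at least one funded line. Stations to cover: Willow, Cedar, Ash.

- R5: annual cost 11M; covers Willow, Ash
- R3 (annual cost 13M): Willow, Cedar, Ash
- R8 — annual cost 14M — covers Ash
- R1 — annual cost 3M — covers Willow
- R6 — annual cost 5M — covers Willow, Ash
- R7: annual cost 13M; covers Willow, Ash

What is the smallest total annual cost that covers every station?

This is an integer covering problem.
The greedy cost-per-new-station heuristic would pick R6 and R3 for 18, but a cheaper cover exists.
R3 alone covers Willow, Cedar, Ash — every station.
Total annual cost: 13.
No cover costs less than 13.

13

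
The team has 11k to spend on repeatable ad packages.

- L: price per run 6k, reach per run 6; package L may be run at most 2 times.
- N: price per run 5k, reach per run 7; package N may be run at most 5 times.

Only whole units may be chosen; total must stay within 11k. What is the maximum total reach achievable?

Take 2×N: price 10 ≤ 11, reach 2·7 = 14.
No other integer combination yields more.

14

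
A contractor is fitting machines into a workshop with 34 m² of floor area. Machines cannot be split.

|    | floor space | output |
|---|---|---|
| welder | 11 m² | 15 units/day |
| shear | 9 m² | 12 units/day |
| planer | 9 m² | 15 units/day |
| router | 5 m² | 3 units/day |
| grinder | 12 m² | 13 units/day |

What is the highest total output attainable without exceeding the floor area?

Allowing fractional choices, the relaxed optimum would be about 47.4, but machines are indivisible.
welder + shear + planer + router: floor space 11 + 9 + 9 + 5 = 34 ≤ 34, output 15 + 12 + 15 + 3 = 45.
welder + shear + planer: floor space 11 + 9 + 9 = 29 ≤ 34, output 15 + 12 + 15 = 42.
welder + planer + grinder: floor space 11 + 9 + 12 = 32 ≤ 34, output 15 + 15 + 13 = 43.
Best is welder, shear, planer, and router with total output 45.

45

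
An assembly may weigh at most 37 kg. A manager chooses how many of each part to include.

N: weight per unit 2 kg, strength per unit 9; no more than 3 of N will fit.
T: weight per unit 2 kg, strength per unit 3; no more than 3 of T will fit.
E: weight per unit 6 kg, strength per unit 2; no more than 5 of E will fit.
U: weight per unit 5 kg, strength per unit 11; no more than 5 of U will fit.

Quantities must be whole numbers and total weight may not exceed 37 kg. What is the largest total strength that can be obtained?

91

N has the best ratio (9/2); taking only N gives at most 3×9 = 27 (stopped by the supply cap of 3).
Mixing does better — 3×N, 3×T, and 5×U: weight 37 ≤ 37, strength 3·9 + 3·3 + 5·11 = 91.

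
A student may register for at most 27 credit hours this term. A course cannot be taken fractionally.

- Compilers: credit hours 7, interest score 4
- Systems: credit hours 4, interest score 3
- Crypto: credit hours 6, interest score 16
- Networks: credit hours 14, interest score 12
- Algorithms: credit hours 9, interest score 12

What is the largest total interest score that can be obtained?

Allowing fractional choices, the relaxed optimum would be about 38.3, but courses are indivisible.
Compilers + Systems + Crypto + Algorithms: credit hours 7 + 4 + 6 + 9 = 26 ≤ 27, interest score 4 + 3 + 16 + 12 = 35.
Compilers + Crypto + Algorithms: credit hours 7 + 6 + 9 = 22 ≤ 27, interest score 4 + 16 + 12 = 32.
Compilers + Crypto + Networks: credit hours 7 + 6 + 14 = 27 ≤ 27, interest score 4 + 16 + 12 = 32.
Best is Compilers, Systems, Crypto, and Algorithms with total interest score 35.

35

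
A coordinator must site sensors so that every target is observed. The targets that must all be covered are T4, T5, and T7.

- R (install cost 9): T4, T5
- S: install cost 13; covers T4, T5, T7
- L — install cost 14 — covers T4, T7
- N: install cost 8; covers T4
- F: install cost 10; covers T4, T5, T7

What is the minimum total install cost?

10

F alone covers T4, T5, T7 — every target.
Total install cost: 10.
No cover costs less than 10.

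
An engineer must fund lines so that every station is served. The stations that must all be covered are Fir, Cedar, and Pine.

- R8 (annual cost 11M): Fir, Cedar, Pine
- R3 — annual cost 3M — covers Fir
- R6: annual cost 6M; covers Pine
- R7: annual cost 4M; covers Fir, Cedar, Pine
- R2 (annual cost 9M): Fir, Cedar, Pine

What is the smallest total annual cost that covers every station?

R7 alone covers Fir, Cedar, Pine — every station.
Total annual cost: 4.
No cover costs less than 4.

4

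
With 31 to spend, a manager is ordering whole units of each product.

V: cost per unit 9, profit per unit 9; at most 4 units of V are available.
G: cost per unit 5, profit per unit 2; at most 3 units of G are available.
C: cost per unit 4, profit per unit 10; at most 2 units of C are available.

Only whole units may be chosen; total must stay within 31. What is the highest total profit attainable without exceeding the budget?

C has the best ratio (10/4); taking only C gives at most 2×10 = 20 (stopped by the supply cap of 2).
Mixing does better — 2×V, 1×G, and 2×C: cost 31 ≤ 31, profit 2·9 + 1·2 + 2·10 = 40.

40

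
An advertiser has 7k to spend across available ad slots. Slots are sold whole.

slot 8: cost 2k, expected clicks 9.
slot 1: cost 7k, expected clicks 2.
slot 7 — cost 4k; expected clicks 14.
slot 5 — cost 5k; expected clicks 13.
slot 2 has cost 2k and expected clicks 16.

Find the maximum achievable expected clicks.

30

This is an integer program with binary decision variables.
slot 5 + slot 2: cost 5 + 2 = 7 ≤ 7, expected clicks 13 + 16 = 29.
slot 8 + slot 2: cost 2 + 2 = 4 ≤ 7, expected clicks 9 + 16 = 25.
slot 7 + slot 2: cost 4 + 2 = 6 ≤ 7, expected clicks 14 + 16 = 30.
Best is slot 7 and slot 2 with total expected clicks 30.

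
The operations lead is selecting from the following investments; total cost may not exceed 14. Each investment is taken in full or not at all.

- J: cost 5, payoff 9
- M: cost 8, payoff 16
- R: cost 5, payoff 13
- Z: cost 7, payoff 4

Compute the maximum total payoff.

29

Take M and R: cost 8 + 5 = 13 ≤ 14, payoff 16 + 13 = 29.
No other feasible combination does better.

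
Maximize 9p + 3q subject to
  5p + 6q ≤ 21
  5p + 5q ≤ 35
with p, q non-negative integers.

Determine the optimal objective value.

36

The continuous relaxation peaks at (4.2, 0) with value 37.80; rounding to a feasible lattice point costs some objective.
(p,q)=(4,0): 5·4+6·0=20≤21, 5·4+5·0=20≤35, objective 36.
(p,q)=(3,1): 5·3+6·1=21≤21, 5·3+5·1=20≤35, objective 30.
The best lattice point is (4,0), giving 36.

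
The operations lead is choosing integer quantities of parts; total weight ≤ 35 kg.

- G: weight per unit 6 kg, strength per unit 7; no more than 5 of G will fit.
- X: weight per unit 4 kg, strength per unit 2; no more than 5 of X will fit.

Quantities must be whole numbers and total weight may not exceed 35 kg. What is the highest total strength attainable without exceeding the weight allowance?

This is a bounded integer knapsack.
G has the best ratio (7/6); taking only G gives at most 5×7 = 35 (stopped by the weight limit).
Mixing does better — 5×G and 1×X: weight 34 ≤ 35, strength 5·7 + 1·2 = 37.

37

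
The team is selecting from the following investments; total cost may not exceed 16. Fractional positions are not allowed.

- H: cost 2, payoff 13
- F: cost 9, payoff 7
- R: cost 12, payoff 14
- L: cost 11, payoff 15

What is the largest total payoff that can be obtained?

Allowing fractional choices, the relaxed optimum would be about 31.5, but investments are indivisible.
H + L: cost 2 + 11 = 13 ≤ 16, payoff 13 + 15 = 28.
H + R: cost 2 + 12 = 14 ≤ 16, payoff 13 + 14 = 27.
Best is H and L with total payoff 28.

28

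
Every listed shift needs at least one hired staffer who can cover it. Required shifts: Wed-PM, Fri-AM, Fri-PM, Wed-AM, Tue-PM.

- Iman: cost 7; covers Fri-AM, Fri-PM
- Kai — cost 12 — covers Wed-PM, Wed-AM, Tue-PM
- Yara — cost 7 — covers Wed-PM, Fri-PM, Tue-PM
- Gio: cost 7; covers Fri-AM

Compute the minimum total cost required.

19

The greedy cost-per-new-shift heuristic would pick Yara, Iman, and Kai for 26, but a cheaper cover exists.
Choose Iman and Kai: together they cover Wed-PM, Fri-AM, Fri-PM, Wed-AM, Tue-PM — every shift.
Total cost: 7 + 12 = 19.
No cover costs less than 19.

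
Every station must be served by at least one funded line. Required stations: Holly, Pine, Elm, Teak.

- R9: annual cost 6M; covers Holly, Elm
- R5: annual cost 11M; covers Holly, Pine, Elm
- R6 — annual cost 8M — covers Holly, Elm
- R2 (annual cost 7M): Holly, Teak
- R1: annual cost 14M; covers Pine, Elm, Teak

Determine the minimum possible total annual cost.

18

This is an integer covering problem.
The greedy cost-per-new-station heuristic would pick R9, R2, and R5 for 24, but a cheaper cover exists.
Choose R5 and R2: together they cover Holly, Pine, Elm, Teak — every station.
Total annual cost: 11 + 7 = 18.
No cover costs less than 18.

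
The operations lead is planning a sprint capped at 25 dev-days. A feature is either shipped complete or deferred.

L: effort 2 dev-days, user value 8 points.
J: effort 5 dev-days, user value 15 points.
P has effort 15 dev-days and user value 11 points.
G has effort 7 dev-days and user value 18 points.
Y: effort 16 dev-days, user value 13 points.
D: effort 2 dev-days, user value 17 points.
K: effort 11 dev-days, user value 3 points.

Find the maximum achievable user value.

58

J + G + D + K: effort 5 + 7 + 2 + 11 = 25 ≤ 25, user value 15 + 18 + 17 + 3 = 53.
L + J + G + D: effort 2 + 5 + 7 + 2 = 16 ≤ 25, user value 8 + 15 + 18 + 17 = 58.
L + J + Y + D: effort 2 + 5 + 16 + 2 = 25 ≤ 25, user value 8 + 15 + 13 + 17 = 53.
Best is L, J, G, and D with total user value 58.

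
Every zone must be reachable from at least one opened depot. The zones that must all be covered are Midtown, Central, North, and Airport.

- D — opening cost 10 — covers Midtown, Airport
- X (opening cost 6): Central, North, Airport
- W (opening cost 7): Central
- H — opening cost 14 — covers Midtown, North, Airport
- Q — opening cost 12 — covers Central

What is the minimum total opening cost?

16

Choose D and X: together they cover Midtown, Central, North, Airport — every zone.
Total opening cost: 10 + 6 = 16.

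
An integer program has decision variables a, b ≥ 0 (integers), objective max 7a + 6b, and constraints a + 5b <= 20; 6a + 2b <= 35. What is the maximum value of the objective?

Relaxing integrality, the LP optimum is 51.96 at (a,b) = (4.82, 3.04), which is not an integer point.
(a,b)=(5,2): 1·5+5·2=15≤20, 6·5+2·2=34≤35, objective 47.
(a,b)=(4,3): 1·4+5·3=19≤20, 6·4+2·3=30≤35, objective 46.
(a,b)=(5,1): 1·5+5·1=10≤20, 6·5+2·1=32≤35, objective 41.
The best lattice point is (5,2), giving 47.

47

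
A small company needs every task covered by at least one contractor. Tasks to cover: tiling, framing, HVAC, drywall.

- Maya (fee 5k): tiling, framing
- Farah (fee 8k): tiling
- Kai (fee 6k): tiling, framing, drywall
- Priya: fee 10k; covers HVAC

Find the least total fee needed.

Choose Kai and Priya: together they cover tiling, framing, HVAC, drywall — every task.
Total fee: 6 + 10 = 16.
No cover costs less than 16.

16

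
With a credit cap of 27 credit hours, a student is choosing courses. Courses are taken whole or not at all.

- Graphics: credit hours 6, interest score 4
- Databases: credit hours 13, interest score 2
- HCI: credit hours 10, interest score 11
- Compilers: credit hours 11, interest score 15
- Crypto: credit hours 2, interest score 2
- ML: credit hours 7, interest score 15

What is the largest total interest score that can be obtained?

This is a 0-1 knapsack instance.
Allowing fractional choices, the relaxed optimum would be about 39.9, but courses are indivisible.
Graphics + Compilers + ML: credit hours 6 + 11 + 7 = 24 ≤ 27, interest score 4 + 15 + 15 = 34.
Graphics + Compilers + Crypto + ML: credit hours 6 + 11 + 2 + 7 = 26 ≤ 27, interest score 4 + 15 + 2 + 15 = 36.
Compilers + Crypto + ML: credit hours 11 + 2 + 7 = 20 ≤ 27, interest score 15 + 2 + 15 = 32.
Best is Graphics, Compilers, Crypto, and ML with total interest score 36.

36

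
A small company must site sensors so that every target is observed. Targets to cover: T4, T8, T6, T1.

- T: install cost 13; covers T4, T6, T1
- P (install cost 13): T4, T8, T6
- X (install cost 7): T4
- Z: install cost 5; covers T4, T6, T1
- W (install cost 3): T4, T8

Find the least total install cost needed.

8

Choose Z and W: together they cover T4, T8, T6, T1 — every target.
Total install cost: 5 + 3 = 8.
No cover costs less than 8.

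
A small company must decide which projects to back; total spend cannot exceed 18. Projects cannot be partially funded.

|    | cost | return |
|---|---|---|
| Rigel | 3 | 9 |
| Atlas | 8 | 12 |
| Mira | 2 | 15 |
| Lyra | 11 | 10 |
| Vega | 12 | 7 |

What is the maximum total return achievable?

36

Rigel + Atlas + Mira: cost 3 + 8 + 2 = 13 ≤ 18, return 9 + 12 + 15 = 36.
Rigel + Mira + Lyra: cost 3 + 2 + 11 = 16 ≤ 18, return 9 + 15 + 10 = 34.
Rigel + Mira + Vega: cost 3 + 2 + 12 = 17 ≤ 18, return 9 + 15 + 7 = 31.
Best is Rigel, Atlas, and Mira with total return 36.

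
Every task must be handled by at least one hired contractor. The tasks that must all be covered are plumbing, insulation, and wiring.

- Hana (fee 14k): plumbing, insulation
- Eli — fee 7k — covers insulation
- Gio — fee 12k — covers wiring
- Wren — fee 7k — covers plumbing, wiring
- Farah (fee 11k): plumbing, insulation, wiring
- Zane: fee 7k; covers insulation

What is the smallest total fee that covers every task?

This is an integer covering problem.
The greedy cost-per-new-task heuristic would pick Wren and Eli for 14, but a cheaper cover exists.
Farah alone covers plumbing, insulation, wiring — every task.
Total fee: 11.
No cover costs less than 11.

11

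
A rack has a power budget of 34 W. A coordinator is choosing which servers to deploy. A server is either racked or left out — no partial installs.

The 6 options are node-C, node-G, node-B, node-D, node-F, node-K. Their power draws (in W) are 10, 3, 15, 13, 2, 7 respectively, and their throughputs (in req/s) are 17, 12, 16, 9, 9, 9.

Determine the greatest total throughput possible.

54

Allowing fractional choices, the relaxed optimum would be about 59.8, but servers are indivisible.
node-C + node-B + node-F + node-K: power draw 10 + 15 + 2 + 7 = 34 ≤ 34, throughput 17 + 16 + 9 + 9 = 51.
node-C + node-G + node-F + node-K: power draw 10 + 3 + 2 + 7 = 22 ≤ 34, throughput 17 + 12 + 9 + 9 = 47.
node-C + node-G + node-B + node-F: power draw 10 + 3 + 15 + 2 = 30 ≤ 34, throughput 17 + 12 + 16 + 9 = 54.
Best is node-C, node-G, node-B, and node-F with total throughput 54.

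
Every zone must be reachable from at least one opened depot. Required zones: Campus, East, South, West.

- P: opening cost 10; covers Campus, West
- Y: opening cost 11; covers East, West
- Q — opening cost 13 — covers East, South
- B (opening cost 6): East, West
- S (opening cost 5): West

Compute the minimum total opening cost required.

The greedy cost-per-new-zone heuristic would pick B, P, and Q for 29, but a cheaper cover exists.
Choose P and Q: together they cover Campus, East, South, West — every zone.
Total opening cost: 10 + 13 = 23.
No cover costs less than 23.

23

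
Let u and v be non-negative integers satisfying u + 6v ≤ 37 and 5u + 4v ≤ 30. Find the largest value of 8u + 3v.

(u,v)=(6,0): 1·6+6·0=6≤37, 5·6+4·0=30≤30, objective 48.
(u,v)=(5,1): 1·5+6·1=11≤37, 5·5+4·1=29≤30, objective 43.
(u,v)=(5,0): 1·5+6·0=5≤37, 5·5+4·0=25≤30, objective 40.
No feasible integer point exceeds 48.

48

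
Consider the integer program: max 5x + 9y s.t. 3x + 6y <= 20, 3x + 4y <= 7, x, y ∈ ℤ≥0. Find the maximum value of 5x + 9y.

14

Relaxing integrality, the LP optimum is 15.75 at (x,y) = (0, 1.75), which is not an integer point.
(x,y)=(1,1): 3·1+6·1=9≤20, 3·1+4·1=7≤7, objective 14.
(x,y)=(2,0): 3·2+6·0=6≤20, 3·2+4·0=6≤7, objective 10.
(x,y)=(0,1): 3·0+6·1=6≤20, 3·0+4·1=4≤7, objective 9.
(x,y)=(1,0): 3·1+6·0=3≤20, 3·1+4·0=3≤7, objective 5.
No feasible integer point exceeds 14.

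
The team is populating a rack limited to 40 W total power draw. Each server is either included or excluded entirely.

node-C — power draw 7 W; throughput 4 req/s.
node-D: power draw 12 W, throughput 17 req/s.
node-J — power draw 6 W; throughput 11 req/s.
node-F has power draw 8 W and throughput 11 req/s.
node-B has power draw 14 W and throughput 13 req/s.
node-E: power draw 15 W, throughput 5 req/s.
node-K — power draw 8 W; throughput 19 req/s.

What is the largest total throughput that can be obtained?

60

Allowing fractional choices, the relaxed optimum would be about 63.6, but servers are indivisible.
node-D + node-J + node-F + node-K: power draw 12 + 6 + 8 + 8 = 34 ≤ 40, throughput 17 + 11 + 11 + 19 = 58.
node-D + node-J + node-B + node-K: power draw 12 + 6 + 14 + 8 = 40 ≤ 40, throughput 17 + 11 + 13 + 19 = 60.
Best is node-D, node-J, node-B, and node-K with total throughput 60.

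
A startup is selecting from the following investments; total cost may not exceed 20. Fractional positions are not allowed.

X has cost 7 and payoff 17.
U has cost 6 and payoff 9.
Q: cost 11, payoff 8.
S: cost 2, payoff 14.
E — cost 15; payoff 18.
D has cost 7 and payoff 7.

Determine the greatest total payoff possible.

40

Treat it as a binary knapsack problem.
Allowing fractional choices, the relaxed optimum would be about 46.0, but investments are indivisible.
X + S + D: cost 7 + 2 + 7 = 16 ≤ 20, payoff 17 + 14 + 7 = 38.
X + Q + S: cost 7 + 11 + 2 = 20 ≤ 20, payoff 17 + 8 + 14 = 39.
X + U + S: cost 7 + 6 + 2 = 15 ≤ 20, payoff 17 + 9 + 14 = 40.
Best is X, U, and S with total payoff 40.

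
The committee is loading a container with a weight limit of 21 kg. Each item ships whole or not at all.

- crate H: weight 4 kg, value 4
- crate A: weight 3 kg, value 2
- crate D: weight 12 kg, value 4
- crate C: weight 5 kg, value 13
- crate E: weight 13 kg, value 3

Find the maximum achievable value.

21

Take crate H, crate D, and crate C: weight 4 + 12 + 5 = 21 ≤ 21, value 4 + 4 + 13 = 21.
No other feasible combination does better.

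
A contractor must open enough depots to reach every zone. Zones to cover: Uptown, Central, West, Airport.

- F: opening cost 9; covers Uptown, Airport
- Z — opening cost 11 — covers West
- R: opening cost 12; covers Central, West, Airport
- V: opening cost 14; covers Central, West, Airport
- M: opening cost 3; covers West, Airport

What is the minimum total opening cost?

This is a weighted set-cover instance.
The greedy cost-per-new-zone heuristic would pick M, F, and R for 24, but a cheaper cover exists.
Choose F and R: together they cover Uptown, Central, West, Airport — every zone.
Total opening cost: 9 + 12 = 21.
No cover costs less than 21.

21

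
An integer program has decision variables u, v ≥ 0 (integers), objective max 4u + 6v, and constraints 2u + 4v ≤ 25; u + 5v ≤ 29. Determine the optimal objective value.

(u,v)=(12,0): 2·12+4·0=24≤25, 1·12+5·0=12≤29, objective 48.
(u,v)=(11,0): 2·11+4·0=22≤25, 1·11+5·0=11≤29, objective 44.
Maximum is 48 at (u,v)=(12,0).

48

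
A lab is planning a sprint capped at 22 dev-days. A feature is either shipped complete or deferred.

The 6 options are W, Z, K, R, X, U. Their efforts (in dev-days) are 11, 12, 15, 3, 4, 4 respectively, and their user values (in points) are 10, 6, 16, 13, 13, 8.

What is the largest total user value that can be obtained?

K + R + U: effort 15 + 3 + 4 = 22 ≤ 22, user value 16 + 13 + 8 = 37.
W + R + X + U: effort 11 + 3 + 4 + 4 = 22 ≤ 22, user value 10 + 13 + 13 + 8 = 44.
K + R + X: effort 15 + 3 + 4 = 22 ≤ 22, user value 16 + 13 + 13 = 42.
Best is W, R, X, and U with total user value 44.

44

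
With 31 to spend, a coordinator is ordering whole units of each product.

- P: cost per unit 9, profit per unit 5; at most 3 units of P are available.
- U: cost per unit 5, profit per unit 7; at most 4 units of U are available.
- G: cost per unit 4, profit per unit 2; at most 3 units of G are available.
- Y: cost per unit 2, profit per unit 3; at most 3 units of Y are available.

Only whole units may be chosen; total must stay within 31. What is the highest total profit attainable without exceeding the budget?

39

Y has the best ratio (3/2); taking only Y gives at most 3×3 = 9 (stopped by the supply cap of 3).
Mixing does better — 4×U, 1×G, and 3×Y: cost 30 ≤ 31, profit 4·7 + 1·2 + 3·3 = 39.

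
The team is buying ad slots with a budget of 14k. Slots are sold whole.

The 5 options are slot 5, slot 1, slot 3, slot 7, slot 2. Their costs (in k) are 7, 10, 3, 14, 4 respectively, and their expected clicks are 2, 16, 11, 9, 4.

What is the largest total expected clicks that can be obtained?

27

slot 1 + slot 3: cost 10 + 3 = 13 ≤ 14, expected clicks 16 + 11 = 27.
slot 1 + slot 2: cost 10 + 4 = 14 ≤ 14, expected clicks 16 + 4 = 20.
Best is slot 1 and slot 3 with total expected clicks 27.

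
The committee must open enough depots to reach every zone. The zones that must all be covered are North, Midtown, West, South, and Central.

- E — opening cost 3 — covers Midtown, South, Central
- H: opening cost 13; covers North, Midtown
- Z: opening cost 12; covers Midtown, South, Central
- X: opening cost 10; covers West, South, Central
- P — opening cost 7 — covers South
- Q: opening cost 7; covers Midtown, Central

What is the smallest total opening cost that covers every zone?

23

The greedy cost-per-new-zone heuristic would pick E, X, and H for 26, but a cheaper cover exists.
Choose H and X: together they cover North, Midtown, West, South, Central — every zone.
Total opening cost: 13 + 10 = 23.
No cover costs less than 23.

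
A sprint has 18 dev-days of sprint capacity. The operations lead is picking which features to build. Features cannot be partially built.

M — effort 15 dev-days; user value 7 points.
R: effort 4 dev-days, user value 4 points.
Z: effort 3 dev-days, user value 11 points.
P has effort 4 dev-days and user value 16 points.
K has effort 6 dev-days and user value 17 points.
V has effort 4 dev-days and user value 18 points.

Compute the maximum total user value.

Z + P + K + V: effort 3 + 4 + 6 + 4 = 17 ≤ 18, user value 11 + 16 + 17 + 18 = 62.
R + P + K + V: effort 4 + 4 + 6 + 4 = 18 ≤ 18, user value 4 + 16 + 17 + 18 = 55.
Best is Z, P, K, and V with total user value 62.

62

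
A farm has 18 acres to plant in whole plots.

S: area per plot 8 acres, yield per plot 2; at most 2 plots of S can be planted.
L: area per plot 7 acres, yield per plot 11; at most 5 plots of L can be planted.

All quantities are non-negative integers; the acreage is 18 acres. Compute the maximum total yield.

22

1×S and 1×L: area 15 ≤ 18, yield 1·2 + 1·11 = 13.
2×L: area 14 ≤ 18, yield 2·11 = 22.
Best is 22.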